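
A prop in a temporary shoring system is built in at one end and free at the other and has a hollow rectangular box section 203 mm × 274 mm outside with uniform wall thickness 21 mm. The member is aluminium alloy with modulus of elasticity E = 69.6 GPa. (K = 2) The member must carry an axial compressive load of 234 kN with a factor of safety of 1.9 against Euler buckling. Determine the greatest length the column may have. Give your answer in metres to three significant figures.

L_max ≈ 6.53 m

Inner dimensions: h_i = 274 − 2×21 = 232.0 mm, b_i = 203 − 2×21 = 161.0 mm
Weak-axis I_min = (h_o·b_o³ − h_i·b_i³)/12 with b_o = 203, b_i = 161.0 mm (shorter outer/inner sides).
I_min = (274×203³ − 232.0×161.0³)/12 = 1.103×10^8 mm⁴
I = 1.103×10^-4 m⁴
Required critical load P_cr = n·P = 1.9 × 234 = 444.6 kN = 4.446×10^5 N
From P_cr = π²EI/(K·L)²:  L = (1/K)·√(π²EI/P_cr) = (1/2)·√(π²×6.96×10^10×1.103×10^-4/4.446×10^5)
L = 6.53 m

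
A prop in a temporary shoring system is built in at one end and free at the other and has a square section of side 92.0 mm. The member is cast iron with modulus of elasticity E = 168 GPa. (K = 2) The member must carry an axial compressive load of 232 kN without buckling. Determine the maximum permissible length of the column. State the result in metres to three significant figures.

I = a⁴/12 = 92.0⁴/12 = 5.970×10^6 mm⁴
I = 5.970×10^-6 m⁴
At the buckling limit P_cr = P = 2.320×10^5 N
From P_cr = π²EI/(K·L)²:  L = (1/K)·√(π²EI/P_cr) = (1/2)·√(π²×1.68×10^11×5.970×10^-6/2.320×10^5)
L = 3.27 m

L_max ≈ 3.27 m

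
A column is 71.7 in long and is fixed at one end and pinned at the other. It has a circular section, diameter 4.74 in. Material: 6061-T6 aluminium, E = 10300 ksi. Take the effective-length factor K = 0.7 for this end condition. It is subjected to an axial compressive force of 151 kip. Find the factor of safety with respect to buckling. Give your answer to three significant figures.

n ≈ 6.62

I = πd⁴/64 = π×4.74⁴/64 = 24.78 in⁴
Effective length L_e = K·L = 0.7 × 71.7 = 50.19 in
P_cr = π²EI / L_e² = π² × 10300×10³ × 24.78 / 50.19² = 10.000×10^5 lb
Factor of safety n = P_cr / P = 999.97 / 151 = 6.62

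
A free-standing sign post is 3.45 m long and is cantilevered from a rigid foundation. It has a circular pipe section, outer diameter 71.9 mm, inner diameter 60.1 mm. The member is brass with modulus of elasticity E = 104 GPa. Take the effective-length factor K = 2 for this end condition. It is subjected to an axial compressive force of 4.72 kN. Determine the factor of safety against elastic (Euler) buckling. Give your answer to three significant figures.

d_o = 71.9 mm, d_i = 60.1 mm
I = π(d_o⁴ − d_i⁴)/64 = π(71.9⁴ − 60.10⁴)/64 = 6.714×10^5 mm⁴
I = 6.714×10^5 mm⁴ = 6.714×10^-7 m⁴
Effective length L_e = K·L = 2 × 3.45 = 6.900 m
P_cr = π²EI / L_e² = π² × 104×10⁹ × 6.714×10^-7 / 6.900² = 1.448×10^4 N
Factor of safety n = P_cr / P = 14.476 / 4.72 = 3.07

n ≈ 3.07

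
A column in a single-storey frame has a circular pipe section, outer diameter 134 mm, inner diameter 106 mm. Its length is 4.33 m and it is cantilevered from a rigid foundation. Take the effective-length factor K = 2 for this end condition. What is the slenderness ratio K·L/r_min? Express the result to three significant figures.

λ ≈ 203

d_o = 134 mm, d_i = 106 mm
I = π(d_o⁴ − d_i⁴)/64 = π(134⁴ − 106.0⁴)/64 = 9.629×10^6 mm⁴
A = 5.278×10^3 mm²;  r_min = √(I/A) = √(9.629×10^6/5.278×10^3) = 42.71 mm
L_e = K·L = 2 × 4.33 m = 8.660 m = 8660.0 mm
λ = L_e / r_min = 8660.0 / 42.71 = 203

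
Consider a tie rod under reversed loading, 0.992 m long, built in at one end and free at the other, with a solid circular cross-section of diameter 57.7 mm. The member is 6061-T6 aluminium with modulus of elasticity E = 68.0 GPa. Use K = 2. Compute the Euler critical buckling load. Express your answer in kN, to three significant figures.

P_cr ≈ 92.8 kN

I = πd⁴/64 = π×57.7⁴/64 = 5.441×10^5 mm⁴
I = 5.441×10^5 mm⁴ = 5.441×10^-7 m⁴
Effective length L_e = K·L = 2 × 0.992 = 1.984 m
P_cr = π²EI / L_e² = π² × 68.0×10⁹ × 5.441×10^-7 / 1.984² = 9.277×10^4 N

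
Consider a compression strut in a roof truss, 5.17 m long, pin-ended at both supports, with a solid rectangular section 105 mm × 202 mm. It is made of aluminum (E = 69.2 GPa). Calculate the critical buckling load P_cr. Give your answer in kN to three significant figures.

P_cr ≈ 498 kN

Buckling occurs about the weak axis: I_min = h·b³/12 with b = 105 mm (the shorter side).
I_min = 202×105³/12 = 1.949×10^7 mm⁴
I = 1.949×10^7 mm⁴ = 1.949×10^-5 m⁴
Effective length L_e = K·L = 1 × 5.17 = 5.170 m
P_cr = π²EI / L_e² = π² × 69.2×10⁹ × 1.949×10^-5 / 5.170² = 4.979×10^5 N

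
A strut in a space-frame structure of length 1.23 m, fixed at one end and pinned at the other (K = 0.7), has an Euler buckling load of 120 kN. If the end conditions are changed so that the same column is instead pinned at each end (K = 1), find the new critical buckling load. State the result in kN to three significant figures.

P_cr ∝ 1/K², so P_cr,new = P_cr,old × (K_old/K_new)² = 120 × (0.7/1)²
= 120 × 0.4900 = 58.8 kN

P_cr ≈ 58.8 kN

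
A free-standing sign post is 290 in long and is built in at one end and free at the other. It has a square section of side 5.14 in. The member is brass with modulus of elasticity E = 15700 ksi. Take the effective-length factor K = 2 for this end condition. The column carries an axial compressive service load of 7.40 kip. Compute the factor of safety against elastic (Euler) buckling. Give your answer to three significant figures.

I = a⁴/12 = 5.14⁴/12 = 58.17 in⁴
Effective length L_e = K·L = 2 × 290 = 580.0 in
P_cr = π²EI / L_e² = π² × 15700×10³ × 58.17 / 580.0² = 2.679×10^4 lb
Factor of safety n = P_cr / P = 26.793 / 7.40 = 3.62

n ≈ 3.62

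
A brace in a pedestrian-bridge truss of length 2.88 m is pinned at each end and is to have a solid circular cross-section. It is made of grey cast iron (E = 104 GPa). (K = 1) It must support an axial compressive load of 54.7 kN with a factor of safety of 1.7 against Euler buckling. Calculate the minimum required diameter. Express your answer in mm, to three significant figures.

Required P_cr = n·P = 1.7 × 54.7 = 92.99 kN
L_e = K·L = 1 × 2.88 = 2.880 m
Required I = P_cr·L_e²/(π²E) = 9.299×10^4 × 2.880² / (π² × 1.04×10^11) = 7.514×10^-7 m⁴
I_req = 7.514×10^5 mm⁴
Solid circle: I = πd⁴/64  ⇒  d = (64I/π)^(1/4) = (64×7.514×10^5/π)^(1/4) = 62.6 mm

d ≈ 62.6 mm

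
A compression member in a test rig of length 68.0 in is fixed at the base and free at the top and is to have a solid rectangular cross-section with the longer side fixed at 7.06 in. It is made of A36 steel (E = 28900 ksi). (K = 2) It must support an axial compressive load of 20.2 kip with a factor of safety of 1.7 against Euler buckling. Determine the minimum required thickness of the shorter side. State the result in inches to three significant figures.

Required P_cr = n·P = 1.7 × 20.2 = 34.34 kip
L_e = K·L = 2 × 68.0 = 136.0 in
Required I = P_cr·L_e²/(π²E) = 3.434×10^4 × 136.0² / (π² × 2.89×10^7) = 2.227 in⁴
Rectangle, weak axis: I_min = h·b³/12 with h = 7.06 in fixed  ⇒  b = (12I/h)^(1/3) = 1.56 in

b ≈ 1.56 in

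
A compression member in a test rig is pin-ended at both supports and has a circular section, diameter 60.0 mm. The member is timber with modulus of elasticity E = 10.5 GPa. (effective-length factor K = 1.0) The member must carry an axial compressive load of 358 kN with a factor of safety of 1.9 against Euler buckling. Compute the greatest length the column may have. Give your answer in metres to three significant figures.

L_max ≈ 0.311 m

I = πd⁴/64 = π×60.0⁴/64 = 6.362×10^5 mm⁴
I = 6.362×10^-7 m⁴
Required critical load P_cr = n·P = 1.9 × 358 = 680.2 kN = 6.802×10^5 N
From P_cr = π²EI/(K·L)²:  L = (1/K)·√(π²EI/P_cr) = (1/1)·√(π²×1.05×10^10×6.362×10^-7/6.802×10^5)
L = 0.311 m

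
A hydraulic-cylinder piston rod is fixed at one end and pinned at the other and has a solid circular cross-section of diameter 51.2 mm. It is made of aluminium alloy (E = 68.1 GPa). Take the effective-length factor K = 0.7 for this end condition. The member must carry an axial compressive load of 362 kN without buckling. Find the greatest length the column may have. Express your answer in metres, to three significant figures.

L_max ≈ 1.13 m

I = πd⁴/64 = π×51.2⁴/64 = 3.373×10^5 mm⁴
I = 3.373×10^-7 m⁴
At the buckling limit P_cr = P = 3.620×10^5 N
From P_cr = π²EI/(K·L)²:  L = (1/K)·√(π²EI/P_cr) = (1/0.7)·√(π²×6.81×10^10×3.373×10^-7/3.620×10^5)
L = 1.13 m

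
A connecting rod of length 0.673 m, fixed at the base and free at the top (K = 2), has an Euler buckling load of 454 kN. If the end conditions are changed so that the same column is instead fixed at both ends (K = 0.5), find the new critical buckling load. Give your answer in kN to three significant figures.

P_cr ≈ 7260 kN

P_cr ∝ 1/K², so P_cr,new = P_cr,old × (K_old/K_new)² = 454 × (2/0.5)²
= 454 × 16.00 = 7260 kN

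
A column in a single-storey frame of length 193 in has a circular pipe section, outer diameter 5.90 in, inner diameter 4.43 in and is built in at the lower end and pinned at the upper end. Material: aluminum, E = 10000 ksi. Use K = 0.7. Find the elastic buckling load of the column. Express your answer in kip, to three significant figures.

d_o = 5.90 in, d_i = 4.43 in
I = π(d_o⁴ − d_i⁴)/64 = π(5.90⁴ − 4.430⁴)/64 = 40.58 in⁴
Effective length L_e = K·L = 0.7 × 193 = 135.1 in
P_cr = π²EI / L_e² = π² × 10000×10³ × 40.58 / 135.1² = 2.194×10^5 lb

P_cr ≈ 219 kip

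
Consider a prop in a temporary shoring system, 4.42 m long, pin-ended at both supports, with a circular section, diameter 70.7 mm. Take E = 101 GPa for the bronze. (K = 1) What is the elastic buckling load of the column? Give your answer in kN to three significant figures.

I = πd⁴/64 = π×70.7⁴/64 = 1.226×10^6 mm⁴
I = 1.226×10^6 mm⁴ = 1.226×10^-6 m⁴
Effective length L_e = K·L = 1 × 4.42 = 4.420 m
P_cr = π²EI / L_e² = π² × 101×10⁹ × 1.226×10^-6 / 4.420² = 6.258×10^4 N

P_cr ≈ 62.6 kN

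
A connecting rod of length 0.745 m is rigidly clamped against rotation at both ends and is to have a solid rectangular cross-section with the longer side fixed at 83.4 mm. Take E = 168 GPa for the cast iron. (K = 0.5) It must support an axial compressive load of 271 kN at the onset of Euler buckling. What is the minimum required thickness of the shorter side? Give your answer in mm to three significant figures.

L_e = K·L = 0.5 × 0.745 = 0.3725 m
Required I = P_cr·L_e²/(π²E) = 2.710×10^5 × 0.3725² / (π² × 1.68×10^11) = 2.268×10^-8 m⁴
I_req = 2.268×10^4 mm⁴
Rectangle, weak axis: I_min = h·b³/12 with h = 83.4 mm fixed  ⇒  b = (12I/h)^(1/3) = 14.8 mm

b ≈ 14.8 mm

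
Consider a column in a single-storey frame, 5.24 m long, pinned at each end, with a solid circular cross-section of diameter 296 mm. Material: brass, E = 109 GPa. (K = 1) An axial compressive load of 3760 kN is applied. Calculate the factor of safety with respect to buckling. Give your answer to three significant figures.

I = πd⁴/64 = π×296⁴/64 = 3.768×10^8 mm⁴
I = 3.768×10^8 mm⁴ = 3.768×10^-4 m⁴
Effective length L_e = K·L = 1 × 5.24 = 5.240 m
P_cr = π²EI / L_e² = π² × 109×10⁹ × 3.768×10^-4 / 5.240² = 1.476×10^7 N
Factor of safety n = P_cr / P = 14764 / 3760 = 3.93

n ≈ 3.93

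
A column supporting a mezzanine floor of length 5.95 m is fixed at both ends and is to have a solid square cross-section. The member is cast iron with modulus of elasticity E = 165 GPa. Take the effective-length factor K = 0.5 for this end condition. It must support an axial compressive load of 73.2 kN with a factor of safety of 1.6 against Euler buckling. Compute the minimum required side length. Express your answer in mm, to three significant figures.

Required P_cr = n·P = 1.6 × 73.2 = 117.1 kN
L_e = K·L = 0.5 × 5.95 = 2.975 m
Required I = P_cr·L_e²/(π²E) = 1.171×10^5 × 2.975² / (π² × 1.65×10^11) = 6.365×10^-7 m⁴
I_req = 6.365×10^5 mm⁴
Solid square: I = a⁴/12  ⇒  a = (12I)^(1/4) = (12×6.365×10^5)^(1/4) = 52.6 mm

a ≈ 52.6 mm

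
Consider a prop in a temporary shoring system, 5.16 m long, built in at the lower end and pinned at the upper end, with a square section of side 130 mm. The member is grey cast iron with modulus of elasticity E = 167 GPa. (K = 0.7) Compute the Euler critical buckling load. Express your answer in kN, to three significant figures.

I = a⁴/12 = 130⁴/12 = 2.380×10^7 mm⁴
I = 2.380×10^7 mm⁴ = 2.380×10^-5 m⁴
Effective length L_e = K·L = 0.7 × 5.16 = 3.612 m
P_cr = π²EI / L_e² = π² × 167×10⁹ × 2.380×10^-5 / 3.612² = 3.007×10^6 N

P_cr ≈ 3010 kN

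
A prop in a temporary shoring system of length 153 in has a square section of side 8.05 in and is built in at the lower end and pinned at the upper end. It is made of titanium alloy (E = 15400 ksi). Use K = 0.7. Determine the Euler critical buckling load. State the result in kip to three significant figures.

I = a⁴/12 = 8.05⁴/12 = 349.9 in⁴
Effective length L_e = K·L = 0.7 × 153 = 107.1 in
P_cr = π²EI / L_e² = π² × 15400×10³ × 349.9 / 107.1² = 4.637×10^6 lb

P_cr ≈ 4640 kip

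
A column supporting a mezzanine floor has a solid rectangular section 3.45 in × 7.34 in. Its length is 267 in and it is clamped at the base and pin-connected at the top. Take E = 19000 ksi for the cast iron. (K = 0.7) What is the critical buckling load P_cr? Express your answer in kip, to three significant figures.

Buckling occurs about the weak axis: I_min = h·b³/12 with b = 3.45 in (the shorter side).
I_min = 7.34×3.45³/12 = 25.12 in⁴
Effective length L_e = K·L = 0.7 × 267 = 186.9 in
P_cr = π²EI / L_e² = π² × 19000×10³ × 25.12 / 186.9² = 1.348×10^5 lb

P_cr ≈ 135 kip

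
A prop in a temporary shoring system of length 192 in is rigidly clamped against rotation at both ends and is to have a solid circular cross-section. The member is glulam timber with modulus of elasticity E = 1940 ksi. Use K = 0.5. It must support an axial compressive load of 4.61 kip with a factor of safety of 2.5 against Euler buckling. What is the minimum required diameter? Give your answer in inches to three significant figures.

Required P_cr = n·P = 2.5 × 4.61 = 11.52 kip
L_e = K·L = 0.5 × 192 = 96.00 in
Required I = P_cr·L_e²/(π²E) = 1.153×10^4 × 96.00² / (π² × 1.94×10^6) = 5.547 in⁴
Solid circle: I = πd⁴/64  ⇒  d = (64I/π)^(1/4) = (64×5.547/π)^(1/4) = 3.26 in

d ≈ 3.26 in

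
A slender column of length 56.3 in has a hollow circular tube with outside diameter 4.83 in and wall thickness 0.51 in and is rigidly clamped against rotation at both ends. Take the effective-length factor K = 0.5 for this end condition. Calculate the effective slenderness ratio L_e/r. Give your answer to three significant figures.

λ ≈ 18.3

Inner diameter d_i = 4.83 − 2×0.51 = 3.810 in
I = π(d_o⁴ − d_i⁴)/64 = π(4.83⁴ − 3.810⁴)/64 = 16.37 in⁴
A = 6.922 in²;  r_min = √(I/A) = √(16.37/6.922) = 1.538 in
L_e = K·L = 0.5 × 56.3 = 28.15 in
λ = L_e / r_min = 28.150 / 1.538 = 18.3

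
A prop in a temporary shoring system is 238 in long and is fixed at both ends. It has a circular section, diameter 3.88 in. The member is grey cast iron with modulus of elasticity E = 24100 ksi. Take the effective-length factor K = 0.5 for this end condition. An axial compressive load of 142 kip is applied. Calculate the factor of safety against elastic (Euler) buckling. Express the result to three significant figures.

I = πd⁴/64 = π×3.88⁴/64 = 11.12 in⁴
Effective length L_e = K·L = 0.5 × 238 = 119.0 in
P_cr = π²EI / L_e² = π² × 24100×10³ × 11.12 / 119.0² = 1.869×10^5 lb
Factor of safety n = P_cr / P = 186.86 / 142 = 1.32

n ≈ 1.32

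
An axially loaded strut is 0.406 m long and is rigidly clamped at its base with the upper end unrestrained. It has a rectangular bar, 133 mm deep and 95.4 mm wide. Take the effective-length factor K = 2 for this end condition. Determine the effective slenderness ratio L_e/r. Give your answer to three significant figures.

λ ≈ 29.5

For a rectangle r_min = b/√12 = 95.4/√12 = 27.54 mm
L_e = K·L = 2 × 0.406 m = 0.8120 m = 812.00 mm
λ = L_e / r_min = 812.00 / 27.54 = 29.5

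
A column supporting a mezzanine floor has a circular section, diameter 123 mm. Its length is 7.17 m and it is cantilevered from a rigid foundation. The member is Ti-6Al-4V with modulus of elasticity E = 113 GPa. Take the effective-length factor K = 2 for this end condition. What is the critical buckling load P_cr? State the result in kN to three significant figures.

P_cr ≈ 60.9 kN

I = πd⁴/64 = π×123⁴/64 = 1.124×10^7 mm⁴
I = 1.124×10^7 mm⁴ = 1.124×10^-5 m⁴
Effective length L_e = K·L = 2 × 7.17 = 14.34 m
P_cr = π²EI / L_e² = π² × 113×10⁹ × 1.124×10^-5 / 14.34² = 6.094×10^4 N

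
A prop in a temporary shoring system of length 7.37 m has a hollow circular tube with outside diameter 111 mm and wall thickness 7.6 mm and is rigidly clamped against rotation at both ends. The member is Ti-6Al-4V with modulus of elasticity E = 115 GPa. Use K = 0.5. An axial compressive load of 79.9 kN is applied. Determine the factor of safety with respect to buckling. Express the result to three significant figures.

Inner diameter d_i = 111 − 2×7.6 = 95.80 mm
I = π(d_o⁴ − d_i⁴)/64 = π(111⁴ − 95.80⁴)/64 = 3.317×10^6 mm⁴
I = 3.317×10^6 mm⁴ = 3.317×10^-6 m⁴
Effective length L_e = K·L = 0.5 × 7.37 = 3.685 m
P_cr = π²EI / L_e² = π² × 115×10⁹ × 3.317×10^-6 / 3.685² = 2.773×10^5 N
Factor of safety n = P_cr / P = 277.27 / 79.9 = 3.47

n ≈ 3.47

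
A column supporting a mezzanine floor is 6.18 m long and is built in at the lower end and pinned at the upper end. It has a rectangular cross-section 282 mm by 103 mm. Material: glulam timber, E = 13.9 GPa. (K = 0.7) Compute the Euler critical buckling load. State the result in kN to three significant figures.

Buckling occurs about the weak axis: I_min = h·b³/12 with b = 103 mm (the shorter side).
I_min = 282×103³/12 = 2.568×10^7 mm⁴
I = 2.568×10^7 mm⁴ = 2.568×10^-5 m⁴
Effective length L_e = K·L = 0.7 × 6.18 = 4.326 m
P_cr = π²EI / L_e² = π² × 13.9×10⁹ × 2.568×10^-5 / 4.326² = 1.882×10^5 N

P_cr ≈ 188 kN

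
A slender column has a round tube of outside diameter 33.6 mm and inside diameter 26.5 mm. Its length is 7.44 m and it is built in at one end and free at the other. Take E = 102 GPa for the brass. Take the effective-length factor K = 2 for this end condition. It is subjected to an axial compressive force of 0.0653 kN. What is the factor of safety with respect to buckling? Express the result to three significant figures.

d_o = 33.6 mm, d_i = 26.5 mm
I = π(d_o⁴ − d_i⁴)/64 = π(33.6⁴ − 26.50⁴)/64 = 3.836×10^4 mm⁴
I = 3.836×10^4 mm⁴ = 3.836×10^-8 m⁴
Effective length L_e = K·L = 2 × 7.44 = 14.88 m
P_cr = π²EI / L_e² = π² × 102×10⁹ × 3.836×10^-8 / 14.88² = 174.4 N
Factor of safety n = P_cr / P = 0.17440 / 0.0653 = 2.67

n ≈ 2.67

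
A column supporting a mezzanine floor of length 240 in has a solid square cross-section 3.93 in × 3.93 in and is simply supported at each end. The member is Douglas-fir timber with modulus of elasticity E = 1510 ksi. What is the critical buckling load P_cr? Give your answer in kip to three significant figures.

P_cr ≈ 5.14 kip

I = a⁴/12 = 3.93⁴/12 = 19.88 in⁴
Effective length L_e = K·L = 1 × 240 = 240.0 in
P_cr = π²EI / L_e² = π² × 1510×10³ × 19.88 / 240.0² = 5.143×10^3 lb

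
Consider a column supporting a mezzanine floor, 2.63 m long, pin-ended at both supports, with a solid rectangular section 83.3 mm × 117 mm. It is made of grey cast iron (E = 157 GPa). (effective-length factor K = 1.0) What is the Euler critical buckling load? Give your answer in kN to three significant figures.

Buckling occurs about the weak axis: I_min = h·b³/12 with b = 83.3 mm (the shorter side).
I_min = 117×83.3³/12 = 5.636×10^6 mm⁴
I = 5.636×10^6 mm⁴ = 5.636×10^-6 m⁴
Effective length L_e = K·L = 1 × 2.63 = 2.630 m
P_cr = π²EI / L_e² = π² × 157×10⁹ × 5.636×10^-6 / 2.630² = 1.262×10^6 N

P_cr ≈ 1260 kN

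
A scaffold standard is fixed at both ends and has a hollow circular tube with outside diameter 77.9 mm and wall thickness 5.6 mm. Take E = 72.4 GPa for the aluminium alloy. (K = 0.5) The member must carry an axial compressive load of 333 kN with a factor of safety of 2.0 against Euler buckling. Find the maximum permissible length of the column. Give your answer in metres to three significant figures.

L_max ≈ 1.89 m

Inner diameter d_i = 77.9 − 2×5.6 = 66.70 mm
I = π(d_o⁴ − d_i⁴)/64 = π(77.9⁴ − 66.70⁴)/64 = 8.361×10^5 mm⁴
I = 8.361×10^-7 m⁴
Required critical load P_cr = n·P = 2.0 × 333 = 666.0 kN = 6.660×10^5 N
From P_cr = π²EI/(K·L)²:  L = (1/K)·√(π²EI/P_cr) = (1/0.5)·√(π²×7.24×10^10×8.361×10^-7/6.660×10^5)
L = 1.89 m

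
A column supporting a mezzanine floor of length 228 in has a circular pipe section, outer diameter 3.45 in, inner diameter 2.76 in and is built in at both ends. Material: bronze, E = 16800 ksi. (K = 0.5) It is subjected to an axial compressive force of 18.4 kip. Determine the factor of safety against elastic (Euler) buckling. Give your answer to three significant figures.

d_o = 3.45 in, d_i = 2.76 in
I = π(d_o⁴ − d_i⁴)/64 = π(3.45⁴ − 2.760⁴)/64 = 4.106 in⁴
Effective length L_e = K·L = 0.5 × 228 = 114.0 in
P_cr = π²EI / L_e² = π² × 16800×10³ × 4.106 / 114.0² = 5.238×10^4 lb
Factor of safety n = P_cr / P = 52.383 / 18.4 = 2.85

n ≈ 2.85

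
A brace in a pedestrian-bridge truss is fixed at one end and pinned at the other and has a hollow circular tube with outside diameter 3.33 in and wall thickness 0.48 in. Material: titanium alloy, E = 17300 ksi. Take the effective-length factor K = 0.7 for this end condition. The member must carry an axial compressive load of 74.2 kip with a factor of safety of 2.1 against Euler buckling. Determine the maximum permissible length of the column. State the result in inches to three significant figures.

Inner diameter d_i = 3.33 − 2×0.48 = 2.370 in
I = π(d_o⁴ − d_i⁴)/64 = π(3.33⁴ − 2.370⁴)/64 = 4.487 in⁴
Required critical load P_cr = n·P = 2.1 × 74.2 = 155.8 kip = 1.558×10^5 lb
From P_cr = π²EI/(K·L)²:  L = (1/K)·√(π²EI/P_cr) = (1/0.7)·√(π²×1.73×10^7×4.487/1.558×10^5)
L = 100 in

L_max ≈ 100 in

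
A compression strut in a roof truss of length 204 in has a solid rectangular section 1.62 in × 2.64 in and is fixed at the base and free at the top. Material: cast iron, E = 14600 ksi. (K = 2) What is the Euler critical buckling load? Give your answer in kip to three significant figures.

Buckling occurs about the weak axis: I_min = h·b³/12 with b = 1.62 in (the shorter side).
I_min = 2.64×1.62³/12 = 0.9353 in⁴
Effective length L_e = K·L = 2 × 204 = 408.0 in
P_cr = π²EI / L_e² = π² × 14600×10³ × 0.9353 / 408.0² = 809.7 lb

P_cr ≈ 0.810 kip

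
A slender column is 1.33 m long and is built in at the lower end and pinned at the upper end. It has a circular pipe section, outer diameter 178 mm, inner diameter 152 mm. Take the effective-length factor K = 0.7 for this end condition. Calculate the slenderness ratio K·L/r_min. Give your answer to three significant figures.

d_o = 178 mm, d_i = 152 mm
I = π(d_o⁴ − d_i⁴)/64 = π(178⁴ − 152.0⁴)/64 = 2.308×10^7 mm⁴
A = 6.739×10^3 mm²;  r_min = √(I/A) = √(2.308×10^7/6.739×10^3) = 58.52 mm
L_e = K·L = 0.7 × 1.33 m = 0.9310 m = 931.00 mm
λ = L_e / r_min = 931.00 / 58.52 = 15.9

λ ≈ 15.9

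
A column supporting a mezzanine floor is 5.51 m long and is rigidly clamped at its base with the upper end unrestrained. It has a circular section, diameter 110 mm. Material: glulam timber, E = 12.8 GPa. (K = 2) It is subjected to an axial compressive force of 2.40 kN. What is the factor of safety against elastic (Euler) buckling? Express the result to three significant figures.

n ≈ 3.12

I = πd⁴/64 = π×110⁴/64 = 7.187×10^6 mm⁴
I = 7.187×10^6 mm⁴ = 7.187×10^-6 m⁴
Effective length L_e = K·L = 2 × 5.51 = 11.02 m
P_cr = π²EI / L_e² = π² × 12.8×10⁹ × 7.187×10^-6 / 11.02² = 7.476×10^3 N
Factor of safety n = P_cr / P = 7.4763 / 2.40 = 3.12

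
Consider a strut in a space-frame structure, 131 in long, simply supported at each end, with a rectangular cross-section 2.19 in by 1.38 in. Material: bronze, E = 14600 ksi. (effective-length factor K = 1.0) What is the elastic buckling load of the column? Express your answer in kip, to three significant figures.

P_cr ≈ 4.03 kip

Buckling occurs about the weak axis: I_min = h·b³/12 with b = 1.38 in (the shorter side).
I_min = 2.19×1.38³/12 = 0.4796 in⁴
Effective length L_e = K·L = 1 × 131 = 131.0 in
P_cr = π²EI / L_e² = π² × 14600×10³ × 0.4796 / 131.0² = 4.027×10^3 lb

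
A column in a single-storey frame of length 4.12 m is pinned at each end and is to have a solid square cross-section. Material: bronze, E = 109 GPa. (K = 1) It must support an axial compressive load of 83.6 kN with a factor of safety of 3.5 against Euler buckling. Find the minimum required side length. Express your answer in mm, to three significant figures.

a ≈ 86.3 mm

Required P_cr = n·P = 3.5 × 83.6 = 292.6 kN
L_e = K·L = 1 × 4.12 = 4.120 m
Required I = P_cr·L_e²/(π²E) = 2.926×10^5 × 4.120² / (π² × 1.09×10^11) = 4.617×10^-6 m⁴
I_req = 4.617×10^6 mm⁴
Solid square: I = a⁴/12  ⇒  a = (12I)^(1/4) = (12×4.617×10^6)^(1/4) = 86.3 mm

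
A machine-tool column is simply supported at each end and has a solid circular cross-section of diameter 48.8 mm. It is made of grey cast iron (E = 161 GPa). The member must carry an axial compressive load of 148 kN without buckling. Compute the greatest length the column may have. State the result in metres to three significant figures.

I = πd⁴/64 = π×48.8⁴/64 = 2.784×10^5 mm⁴
I = 2.784×10^-7 m⁴
At the buckling limit P_cr = P = 1.480×10^5 N
From P_cr = π²EI/(K·L)²:  L = (1/K)·√(π²EI/P_cr) = (1/1)·√(π²×1.61×10^11×2.784×10^-7/1.480×10^5)
L = 1.73 m

L_max ≈ 1.73 m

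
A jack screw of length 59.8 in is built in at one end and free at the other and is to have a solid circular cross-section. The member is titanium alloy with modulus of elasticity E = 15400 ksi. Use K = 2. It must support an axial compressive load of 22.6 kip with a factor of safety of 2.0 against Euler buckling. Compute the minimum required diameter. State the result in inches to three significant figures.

d ≈ 3.05 in

Required P_cr = n·P = 2.0 × 22.6 = 45.20 kip
L_e = K·L = 2 × 59.8 = 119.6 in
Required I = P_cr·L_e²/(π²E) = 4.520×10^4 × 119.6² / (π² × 1.54×10^7) = 4.254 in⁴
Solid circle: I = πd⁴/64  ⇒  d = (64I/π)^(1/4) = (64×4.254/π)^(1/4) = 3.05 in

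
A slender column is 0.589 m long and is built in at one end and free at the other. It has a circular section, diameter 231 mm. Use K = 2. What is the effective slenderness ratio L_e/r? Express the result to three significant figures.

For a solid circle r = d/4 = 231/4 = 57.75 mm
L_e = K·L = 2 × 0.589 m = 1.178 m = 1178.0 mm
λ = L_e / r_min = 1178.0 / 57.75 = 20.4

λ ≈ 20.4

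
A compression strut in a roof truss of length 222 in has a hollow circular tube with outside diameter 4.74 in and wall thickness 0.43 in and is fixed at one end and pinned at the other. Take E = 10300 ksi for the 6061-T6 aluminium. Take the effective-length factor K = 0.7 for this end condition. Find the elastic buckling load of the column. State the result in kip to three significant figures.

Inner diameter d_i = 4.74 − 2×0.43 = 3.880 in
I = π(d_o⁴ − d_i⁴)/64 = π(4.74⁴ − 3.880⁴)/64 = 13.65 in⁴
Effective length L_e = K·L = 0.7 × 222 = 155.4 in
P_cr = π²EI / L_e² = π² × 10300×10³ × 13.65 / 155.4² = 5.748×10^4 lb

P_cr ≈ 57.5 kip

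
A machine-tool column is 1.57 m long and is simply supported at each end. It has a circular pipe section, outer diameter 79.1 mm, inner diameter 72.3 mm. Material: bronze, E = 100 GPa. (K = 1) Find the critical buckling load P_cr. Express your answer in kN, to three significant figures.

P_cr ≈ 232 kN

d_o = 79.1 mm, d_i = 72.3 mm
I = π(d_o⁴ − d_i⁴)/64 = π(79.1⁴ − 72.30⁴)/64 = 5.804×10^5 mm⁴
I = 5.804×10^5 mm⁴ = 5.804×10^-7 m⁴
Effective length L_e = K·L = 1 × 1.57 = 1.570 m
P_cr = π²EI / L_e² = π² × 100×10⁹ × 5.804×10^-7 / 1.570² = 2.324×10^5 N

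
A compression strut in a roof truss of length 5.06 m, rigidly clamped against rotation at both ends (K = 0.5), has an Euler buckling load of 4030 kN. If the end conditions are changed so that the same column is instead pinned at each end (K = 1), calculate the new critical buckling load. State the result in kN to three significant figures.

P_cr ≈ 1010 kN

P_cr ∝ 1/K², so P_cr,new = P_cr,old × (K_old/K_new)² = 4030 × (0.5/1)²
= 4030 × 0.2500 = 1010 kN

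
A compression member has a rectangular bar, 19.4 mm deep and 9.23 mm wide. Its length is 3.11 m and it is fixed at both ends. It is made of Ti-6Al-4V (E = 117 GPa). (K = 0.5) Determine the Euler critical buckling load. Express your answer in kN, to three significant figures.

P_cr ≈ 0.607 kN

Buckling occurs about the weak axis: I_min = h·b³/12 with b = 9.23 mm (the shorter side).
I_min = 19.4×9.23³/12 = 1.271×10^3 mm⁴
I = 1.271×10^3 mm⁴ = 1.271×10^-9 m⁴
Effective length L_e = K·L = 0.5 × 3.11 = 1.555 m
P_cr = π²EI / L_e² = π² × 117×10⁹ × 1.271×10^-9 / 1.555² = 607.1 N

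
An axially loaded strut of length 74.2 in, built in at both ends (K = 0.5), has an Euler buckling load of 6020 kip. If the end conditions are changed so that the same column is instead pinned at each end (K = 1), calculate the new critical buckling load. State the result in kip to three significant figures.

P_cr ≈ 1500 kip

P_cr ∝ 1/K², so P_cr,new = P_cr,old × (K_old/K_new)² = 6020 × (0.5/1)²
= 6020 × 0.2500 = 1500 kip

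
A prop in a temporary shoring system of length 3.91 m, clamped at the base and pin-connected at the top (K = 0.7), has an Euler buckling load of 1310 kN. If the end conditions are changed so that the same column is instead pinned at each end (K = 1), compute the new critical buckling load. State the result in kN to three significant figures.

P_cr ∝ 1/K², so P_cr,new = P_cr,old × (K_old/K_new)² = 1310 × (0.7/1)²
= 1310 × 0.4900 = 642 kN

P_cr ≈ 642 kN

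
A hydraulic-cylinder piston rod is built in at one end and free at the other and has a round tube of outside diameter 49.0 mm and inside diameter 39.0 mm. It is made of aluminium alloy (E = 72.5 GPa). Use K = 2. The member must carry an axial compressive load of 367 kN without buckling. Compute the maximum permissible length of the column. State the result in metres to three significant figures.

d_o = 49.0 mm, d_i = 39.0 mm
I = π(d_o⁴ − d_i⁴)/64 = π(49.0⁴ − 39.00⁴)/64 = 1.694×10^5 mm⁴
I = 1.694×10^-7 m⁴
At the buckling limit P_cr = P = 3.670×10^5 N
From P_cr = π²EI/(K·L)²:  L = (1/K)·√(π²EI/P_cr) = (1/2)·√(π²×7.25×10^10×1.694×10^-7/3.670×10^5)
L = 0.287 m

L_max ≈ 0.287 m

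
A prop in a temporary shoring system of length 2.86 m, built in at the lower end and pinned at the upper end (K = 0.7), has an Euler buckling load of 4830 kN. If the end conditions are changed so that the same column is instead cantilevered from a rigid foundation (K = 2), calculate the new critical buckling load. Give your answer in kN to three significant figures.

P_cr ∝ 1/K², so P_cr,new = P_cr,old × (K_old/K_new)² = 4830 × (0.7/2)²
= 4830 × 0.1225 = 592 kN

P_cr ≈ 592 kN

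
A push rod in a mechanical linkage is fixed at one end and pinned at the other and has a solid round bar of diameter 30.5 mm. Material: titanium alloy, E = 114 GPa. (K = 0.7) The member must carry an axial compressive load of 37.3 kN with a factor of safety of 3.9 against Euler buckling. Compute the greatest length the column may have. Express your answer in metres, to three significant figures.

L_max ≈ 0.819 m

I = πd⁴/64 = π×30.5⁴/64 = 4.248×10^4 mm⁴
I = 4.248×10^-8 m⁴
Required critical load P_cr = n·P = 3.9 × 37.3 = 145.5 kN = 1.455×10^5 N
From P_cr = π²EI/(K·L)²:  L = (1/K)·√(π²EI/P_cr) = (1/0.7)·√(π²×1.14×10^11×4.248×10^-8/1.455×10^5)
L = 0.819 m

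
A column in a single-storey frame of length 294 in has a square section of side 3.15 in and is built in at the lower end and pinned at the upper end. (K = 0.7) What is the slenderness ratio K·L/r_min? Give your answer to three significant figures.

I = a⁴/12 = 3.15⁴/12 = 8.205 in⁴
A = 9.922 in²;  r_min = √(I/A) = √(8.205/9.922) = 0.9093 in
L_e = K·L = 0.7 × 294 = 205.8 in
λ = L_e / r_min = 205.80 / 0.9093 = 226

λ ≈ 226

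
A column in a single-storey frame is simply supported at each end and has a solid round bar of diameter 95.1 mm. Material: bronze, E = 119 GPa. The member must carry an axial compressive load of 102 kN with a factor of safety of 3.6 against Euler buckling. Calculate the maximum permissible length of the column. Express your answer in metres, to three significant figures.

I = πd⁴/64 = π×95.1⁴/64 = 4.015×10^6 mm⁴
I = 4.015×10^-6 m⁴
Required critical load P_cr = n·P = 3.6 × 102 = 367.2 kN = 3.672×10^5 N
From P_cr = π²EI/(K·L)²:  L = (1/K)·√(π²EI/P_cr) = (1/1)·√(π²×1.19×10^11×4.015×10^-6/3.672×10^5)
L = 3.58 m

L_max ≈ 3.58 m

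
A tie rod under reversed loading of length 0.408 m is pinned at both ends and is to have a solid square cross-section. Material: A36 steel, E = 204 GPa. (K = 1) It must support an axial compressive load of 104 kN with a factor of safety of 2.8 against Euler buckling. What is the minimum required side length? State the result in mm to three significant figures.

a ≈ 23.2 mm

Required P_cr = n·P = 2.8 × 104 = 291.2 kN
L_e = K·L = 1 × 0.408 = 0.4080 m
Required I = P_cr·L_e²/(π²E) = 2.912×10^5 × 0.4080² / (π² × 2.04×10^11) = 2.408×10^-8 m⁴
I_req = 2.408×10^4 mm⁴
Solid square: I = a⁴/12  ⇒  a = (12I)^(1/4) = (12×2.408×10^4)^(1/4) = 23.2 mm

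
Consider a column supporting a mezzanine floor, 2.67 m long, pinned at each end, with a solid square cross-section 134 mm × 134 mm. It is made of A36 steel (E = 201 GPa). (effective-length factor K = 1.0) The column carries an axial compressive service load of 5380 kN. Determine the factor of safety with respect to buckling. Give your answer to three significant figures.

n ≈ 1.39

I = a⁴/12 = 134⁴/12 = 2.687×10^7 mm⁴
I = 2.687×10^7 mm⁴ = 2.687×10^-5 m⁴
Effective length L_e = K·L = 1 × 2.67 = 2.670 m
P_cr = π²EI / L_e² = π² × 201×10⁹ × 2.687×10^-5 / 2.670² = 7.477×10^6 N
Factor of safety n = P_cr / P = 7476.7 / 5380 = 1.39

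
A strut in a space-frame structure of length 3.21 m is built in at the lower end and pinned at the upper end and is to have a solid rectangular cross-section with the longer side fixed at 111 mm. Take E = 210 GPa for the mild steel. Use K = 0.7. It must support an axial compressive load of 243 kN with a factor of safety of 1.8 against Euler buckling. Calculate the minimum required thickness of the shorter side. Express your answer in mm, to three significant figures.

b ≈ 48.7 mm

Required P_cr = n·P = 1.8 × 243 = 437.4 kN
L_e = K·L = 0.7 × 3.21 = 2.247 m
Required I = P_cr·L_e²/(π²E) = 4.374×10^5 × 2.247² / (π² × 2.10×10^11) = 1.066×10^-6 m⁴
I_req = 1.066×10^6 mm⁴
Rectangle, weak axis: I_min = h·b³/12 with h = 111 mm fixed  ⇒  b = (12I/h)^(1/3) = 48.7 mm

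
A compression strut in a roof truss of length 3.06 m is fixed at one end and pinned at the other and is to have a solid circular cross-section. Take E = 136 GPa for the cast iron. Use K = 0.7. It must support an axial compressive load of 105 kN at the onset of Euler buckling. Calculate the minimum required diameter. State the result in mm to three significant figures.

d ≈ 52.0 mm

L_e = K·L = 0.7 × 3.06 = 2.142 m
Required I = P_cr·L_e²/(π²E) = 1.050×10^5 × 2.142² / (π² × 1.36×10^11) = 3.589×10^-7 m⁴
I_req = 3.589×10^5 mm⁴
Solid circle: I = πd⁴/64  ⇒  d = (64I/π)^(1/4) = (64×3.589×10^5/π)^(1/4) = 52.0 mm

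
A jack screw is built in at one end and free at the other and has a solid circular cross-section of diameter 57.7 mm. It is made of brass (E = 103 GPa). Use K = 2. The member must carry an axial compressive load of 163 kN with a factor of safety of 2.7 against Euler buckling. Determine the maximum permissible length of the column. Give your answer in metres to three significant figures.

I = πd⁴/64 = π×57.7⁴/64 = 5.441×10^5 mm⁴
I = 5.441×10^-7 m⁴
Required critical load P_cr = n·P = 2.7 × 163 = 440.1 kN = 4.401×10^5 N
From P_cr = π²EI/(K·L)²:  L = (1/K)·√(π²EI/P_cr) = (1/2)·√(π²×1.03×10^11×5.441×10^-7/4.401×10^5)
L = 0.561 m

L_max ≈ 0.561 m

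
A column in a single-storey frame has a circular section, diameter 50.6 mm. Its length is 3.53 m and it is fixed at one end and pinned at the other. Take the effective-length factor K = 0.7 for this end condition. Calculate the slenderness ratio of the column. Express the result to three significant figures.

λ ≈ 195

For a solid circle r = d/4 = 50.6/4 = 12.65 mm
L_e = K·L = 0.7 × 3.53 m = 2.471 m = 2471.0 mm
λ = L_e / r_min = 2471.0 / 12.65 = 195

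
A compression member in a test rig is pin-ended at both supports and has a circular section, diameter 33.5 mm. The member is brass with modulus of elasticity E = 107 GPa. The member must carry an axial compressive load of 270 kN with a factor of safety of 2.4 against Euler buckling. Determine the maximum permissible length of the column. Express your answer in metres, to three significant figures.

I = πd⁴/64 = π×33.5⁴/64 = 6.182×10^4 mm⁴
I = 6.182×10^-8 m⁴
Required critical load P_cr = n·P = 2.4 × 270 = 648.0 kN = 6.480×10^5 N
From P_cr = π²EI/(K·L)²:  L = (1/K)·√(π²EI/P_cr) = (1/1)·√(π²×1.07×10^11×6.182×10^-8/6.480×10^5)
L = 0.317 m

L_max ≈ 0.317 m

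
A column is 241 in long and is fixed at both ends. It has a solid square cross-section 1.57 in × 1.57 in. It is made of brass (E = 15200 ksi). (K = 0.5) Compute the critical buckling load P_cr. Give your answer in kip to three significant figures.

P_cr ≈ 5.23 kip

I = a⁴/12 = 1.57⁴/12 = 0.5063 in⁴
Effective length L_e = K·L = 0.5 × 241 = 120.5 in
P_cr = π²EI / L_e² = π² × 15200×10³ × 0.5063 / 120.5² = 5.231×10^3 lb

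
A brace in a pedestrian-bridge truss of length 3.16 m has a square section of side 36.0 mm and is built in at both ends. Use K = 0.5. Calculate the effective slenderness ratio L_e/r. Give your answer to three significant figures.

λ ≈ 152

For a square r = a/√12 = 36.0/√12 = 10.39 mm
L_e = K·L = 0.5 × 3.16 m = 1.580 m = 1580.0 mm
λ = L_e / r_min = 1580.0 / 10.39 = 152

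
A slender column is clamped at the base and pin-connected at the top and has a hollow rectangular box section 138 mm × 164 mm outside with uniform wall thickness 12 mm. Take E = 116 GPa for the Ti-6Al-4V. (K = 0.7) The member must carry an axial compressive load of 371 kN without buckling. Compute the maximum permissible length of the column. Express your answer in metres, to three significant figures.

Inner dimensions: h_i = 164 − 2×12 = 140.0 mm, b_i = 138 − 2×12 = 114.0 mm
Weak-axis I_min = (h_o·b_o³ − h_i·b_i³)/12 with b_o = 138, b_i = 114.0 mm (shorter outer/inner sides).
I_min = (164×138³ − 140.0×114.0³)/12 = 1.863×10^7 mm⁴
I = 1.863×10^-5 m⁴
At the buckling limit P_cr = P = 3.710×10^5 N
From P_cr = π²EI/(K·L)²:  L = (1/K)·√(π²EI/P_cr) = (1/0.7)·√(π²×1.16×10^11×1.863×10^-5/3.710×10^5)
L = 10.8 m

L_max ≈ 10.8 m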